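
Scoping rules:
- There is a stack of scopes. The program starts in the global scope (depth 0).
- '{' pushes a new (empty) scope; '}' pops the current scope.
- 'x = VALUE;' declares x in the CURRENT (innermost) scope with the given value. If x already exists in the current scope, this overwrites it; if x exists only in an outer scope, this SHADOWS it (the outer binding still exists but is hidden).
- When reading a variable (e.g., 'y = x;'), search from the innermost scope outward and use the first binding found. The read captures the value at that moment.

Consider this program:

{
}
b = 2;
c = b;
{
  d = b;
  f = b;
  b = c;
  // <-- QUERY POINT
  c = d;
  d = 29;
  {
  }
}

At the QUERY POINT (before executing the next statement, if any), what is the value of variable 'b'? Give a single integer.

Step 1: enter scope (depth=1)
Step 2: exit scope (depth=0)
Step 3: declare b=2 at depth 0
Step 4: declare c=(read b)=2 at depth 0
Step 5: enter scope (depth=1)
Step 6: declare d=(read b)=2 at depth 1
Step 7: declare f=(read b)=2 at depth 1
Step 8: declare b=(read c)=2 at depth 1
Visible at query point: b=2 c=2 d=2 f=2

Answer: 2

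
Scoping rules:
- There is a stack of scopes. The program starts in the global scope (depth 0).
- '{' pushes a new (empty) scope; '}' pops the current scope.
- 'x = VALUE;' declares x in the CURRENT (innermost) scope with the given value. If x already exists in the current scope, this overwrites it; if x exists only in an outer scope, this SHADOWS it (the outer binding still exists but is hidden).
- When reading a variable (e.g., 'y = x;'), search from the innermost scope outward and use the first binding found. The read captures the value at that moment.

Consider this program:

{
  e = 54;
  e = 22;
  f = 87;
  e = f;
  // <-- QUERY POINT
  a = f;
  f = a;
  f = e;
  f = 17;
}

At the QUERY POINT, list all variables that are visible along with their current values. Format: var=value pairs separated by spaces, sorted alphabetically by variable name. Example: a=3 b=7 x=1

Step 1: enter scope (depth=1)
Step 2: declare e=54 at depth 1
Step 3: declare e=22 at depth 1
Step 4: declare f=87 at depth 1
Step 5: declare e=(read f)=87 at depth 1
Visible at query point: e=87 f=87

Answer: e=87 f=87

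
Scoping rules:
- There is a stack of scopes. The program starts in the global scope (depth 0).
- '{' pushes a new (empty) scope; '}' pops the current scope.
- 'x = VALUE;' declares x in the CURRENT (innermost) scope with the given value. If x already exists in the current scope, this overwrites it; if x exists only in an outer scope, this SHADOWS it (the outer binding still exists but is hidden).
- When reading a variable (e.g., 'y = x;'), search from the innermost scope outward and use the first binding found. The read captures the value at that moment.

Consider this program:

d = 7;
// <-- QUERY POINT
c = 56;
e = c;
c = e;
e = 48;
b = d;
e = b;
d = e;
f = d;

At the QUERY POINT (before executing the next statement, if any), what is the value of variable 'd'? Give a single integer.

Answer: 7

Derivation:
Step 1: declare d=7 at depth 0
Visible at query point: d=7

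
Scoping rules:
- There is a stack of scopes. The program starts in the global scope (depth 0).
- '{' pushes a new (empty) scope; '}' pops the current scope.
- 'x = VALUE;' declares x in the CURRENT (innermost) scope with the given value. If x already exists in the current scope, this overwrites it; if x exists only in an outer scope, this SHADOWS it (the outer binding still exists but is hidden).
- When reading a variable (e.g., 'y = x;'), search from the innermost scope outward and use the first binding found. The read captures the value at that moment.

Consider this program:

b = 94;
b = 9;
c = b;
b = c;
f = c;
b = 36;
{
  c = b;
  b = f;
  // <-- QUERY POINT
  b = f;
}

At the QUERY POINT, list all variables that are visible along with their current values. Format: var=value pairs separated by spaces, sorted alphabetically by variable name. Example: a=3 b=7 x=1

Step 1: declare b=94 at depth 0
Step 2: declare b=9 at depth 0
Step 3: declare c=(read b)=9 at depth 0
Step 4: declare b=(read c)=9 at depth 0
Step 5: declare f=(read c)=9 at depth 0
Step 6: declare b=36 at depth 0
Step 7: enter scope (depth=1)
Step 8: declare c=(read b)=36 at depth 1
Step 9: declare b=(read f)=9 at depth 1
Visible at query point: b=9 c=36 f=9

Answer: b=9 c=36 f=9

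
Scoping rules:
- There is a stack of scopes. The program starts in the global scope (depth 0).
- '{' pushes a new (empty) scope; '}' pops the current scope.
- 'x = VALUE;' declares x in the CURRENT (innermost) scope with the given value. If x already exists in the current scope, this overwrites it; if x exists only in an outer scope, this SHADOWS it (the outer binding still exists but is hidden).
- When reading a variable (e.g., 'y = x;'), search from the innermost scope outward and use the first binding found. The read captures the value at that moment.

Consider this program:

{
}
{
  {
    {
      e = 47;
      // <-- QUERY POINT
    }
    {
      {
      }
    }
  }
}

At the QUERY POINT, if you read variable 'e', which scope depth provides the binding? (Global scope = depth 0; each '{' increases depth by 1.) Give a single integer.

Answer: 3

Derivation:
Step 1: enter scope (depth=1)
Step 2: exit scope (depth=0)
Step 3: enter scope (depth=1)
Step 4: enter scope (depth=2)
Step 5: enter scope (depth=3)
Step 6: declare e=47 at depth 3
Visible at query point: e=47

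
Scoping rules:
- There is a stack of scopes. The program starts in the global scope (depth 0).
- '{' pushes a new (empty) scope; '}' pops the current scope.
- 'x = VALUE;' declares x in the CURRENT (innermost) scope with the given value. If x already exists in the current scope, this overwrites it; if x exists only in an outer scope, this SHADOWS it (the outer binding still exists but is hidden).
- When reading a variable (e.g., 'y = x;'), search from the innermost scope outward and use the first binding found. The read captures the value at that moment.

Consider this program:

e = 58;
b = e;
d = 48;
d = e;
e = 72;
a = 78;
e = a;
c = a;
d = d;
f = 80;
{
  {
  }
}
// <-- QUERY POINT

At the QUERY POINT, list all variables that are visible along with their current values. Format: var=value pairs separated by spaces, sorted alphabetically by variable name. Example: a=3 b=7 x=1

Answer: a=78 b=58 c=78 d=58 e=78 f=80

Derivation:
Step 1: declare e=58 at depth 0
Step 2: declare b=(read e)=58 at depth 0
Step 3: declare d=48 at depth 0
Step 4: declare d=(read e)=58 at depth 0
Step 5: declare e=72 at depth 0
Step 6: declare a=78 at depth 0
Step 7: declare e=(read a)=78 at depth 0
Step 8: declare c=(read a)=78 at depth 0
Step 9: declare d=(read d)=58 at depth 0
Step 10: declare f=80 at depth 0
Step 11: enter scope (depth=1)
Step 12: enter scope (depth=2)
Step 13: exit scope (depth=1)
Step 14: exit scope (depth=0)
Visible at query point: a=78 b=58 c=78 d=58 e=78 f=80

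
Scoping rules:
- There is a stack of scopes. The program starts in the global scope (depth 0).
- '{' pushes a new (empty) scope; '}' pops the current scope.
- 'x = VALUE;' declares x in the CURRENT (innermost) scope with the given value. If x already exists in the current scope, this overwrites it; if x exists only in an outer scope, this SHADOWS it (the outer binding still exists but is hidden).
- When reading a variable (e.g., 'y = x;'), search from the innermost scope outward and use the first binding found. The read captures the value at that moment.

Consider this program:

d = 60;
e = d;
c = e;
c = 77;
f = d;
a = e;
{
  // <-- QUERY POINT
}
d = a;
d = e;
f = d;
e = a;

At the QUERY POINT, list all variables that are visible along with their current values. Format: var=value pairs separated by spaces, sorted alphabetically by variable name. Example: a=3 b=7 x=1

Answer: a=60 c=77 d=60 e=60 f=60

Derivation:
Step 1: declare d=60 at depth 0
Step 2: declare e=(read d)=60 at depth 0
Step 3: declare c=(read e)=60 at depth 0
Step 4: declare c=77 at depth 0
Step 5: declare f=(read d)=60 at depth 0
Step 6: declare a=(read e)=60 at depth 0
Step 7: enter scope (depth=1)
Visible at query point: a=60 c=77 d=60 e=60 f=60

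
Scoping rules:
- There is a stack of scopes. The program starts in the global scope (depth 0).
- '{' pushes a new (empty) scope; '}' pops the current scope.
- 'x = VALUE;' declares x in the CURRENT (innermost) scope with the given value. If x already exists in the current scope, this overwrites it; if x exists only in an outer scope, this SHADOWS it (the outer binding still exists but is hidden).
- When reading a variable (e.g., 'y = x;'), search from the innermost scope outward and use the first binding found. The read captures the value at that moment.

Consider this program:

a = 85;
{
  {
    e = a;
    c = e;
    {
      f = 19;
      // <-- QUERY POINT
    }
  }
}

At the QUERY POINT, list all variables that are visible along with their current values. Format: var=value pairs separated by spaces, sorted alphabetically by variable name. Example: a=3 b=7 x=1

Step 1: declare a=85 at depth 0
Step 2: enter scope (depth=1)
Step 3: enter scope (depth=2)
Step 4: declare e=(read a)=85 at depth 2
Step 5: declare c=(read e)=85 at depth 2
Step 6: enter scope (depth=3)
Step 7: declare f=19 at depth 3
Visible at query point: a=85 c=85 e=85 f=19

Answer: a=85 c=85 e=85 f=19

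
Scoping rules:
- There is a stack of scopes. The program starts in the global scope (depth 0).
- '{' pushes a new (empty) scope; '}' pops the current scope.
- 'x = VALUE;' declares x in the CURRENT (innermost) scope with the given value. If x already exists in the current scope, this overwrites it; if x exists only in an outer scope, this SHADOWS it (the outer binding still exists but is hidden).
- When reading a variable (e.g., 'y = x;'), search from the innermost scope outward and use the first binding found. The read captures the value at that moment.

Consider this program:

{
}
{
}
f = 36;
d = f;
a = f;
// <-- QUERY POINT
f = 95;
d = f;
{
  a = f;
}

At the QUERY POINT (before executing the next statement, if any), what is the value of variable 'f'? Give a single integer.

Step 1: enter scope (depth=1)
Step 2: exit scope (depth=0)
Step 3: enter scope (depth=1)
Step 4: exit scope (depth=0)
Step 5: declare f=36 at depth 0
Step 6: declare d=(read f)=36 at depth 0
Step 7: declare a=(read f)=36 at depth 0
Visible at query point: a=36 d=36 f=36

Answer: 36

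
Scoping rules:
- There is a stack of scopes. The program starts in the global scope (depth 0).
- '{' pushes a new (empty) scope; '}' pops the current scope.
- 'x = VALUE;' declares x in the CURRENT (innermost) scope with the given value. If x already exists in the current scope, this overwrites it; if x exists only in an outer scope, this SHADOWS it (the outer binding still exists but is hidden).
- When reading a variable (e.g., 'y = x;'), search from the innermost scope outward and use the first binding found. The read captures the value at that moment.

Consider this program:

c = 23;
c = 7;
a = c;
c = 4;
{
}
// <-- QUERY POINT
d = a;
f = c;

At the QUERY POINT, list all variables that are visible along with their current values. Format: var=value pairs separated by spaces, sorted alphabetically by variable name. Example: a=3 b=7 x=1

Answer: a=7 c=4

Derivation:
Step 1: declare c=23 at depth 0
Step 2: declare c=7 at depth 0
Step 3: declare a=(read c)=7 at depth 0
Step 4: declare c=4 at depth 0
Step 5: enter scope (depth=1)
Step 6: exit scope (depth=0)
Visible at query point: a=7 c=4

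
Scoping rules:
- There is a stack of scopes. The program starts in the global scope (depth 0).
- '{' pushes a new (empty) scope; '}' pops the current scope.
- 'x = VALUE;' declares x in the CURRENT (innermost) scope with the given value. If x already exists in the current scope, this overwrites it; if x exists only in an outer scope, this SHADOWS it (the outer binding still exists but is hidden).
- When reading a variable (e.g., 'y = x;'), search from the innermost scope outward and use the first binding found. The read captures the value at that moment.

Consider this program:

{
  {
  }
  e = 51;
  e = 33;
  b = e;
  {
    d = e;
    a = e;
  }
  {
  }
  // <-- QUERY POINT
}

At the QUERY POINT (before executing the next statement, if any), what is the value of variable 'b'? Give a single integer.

Step 1: enter scope (depth=1)
Step 2: enter scope (depth=2)
Step 3: exit scope (depth=1)
Step 4: declare e=51 at depth 1
Step 5: declare e=33 at depth 1
Step 6: declare b=(read e)=33 at depth 1
Step 7: enter scope (depth=2)
Step 8: declare d=(read e)=33 at depth 2
Step 9: declare a=(read e)=33 at depth 2
Step 10: exit scope (depth=1)
Step 11: enter scope (depth=2)
Step 12: exit scope (depth=1)
Visible at query point: b=33 e=33

Answer: 33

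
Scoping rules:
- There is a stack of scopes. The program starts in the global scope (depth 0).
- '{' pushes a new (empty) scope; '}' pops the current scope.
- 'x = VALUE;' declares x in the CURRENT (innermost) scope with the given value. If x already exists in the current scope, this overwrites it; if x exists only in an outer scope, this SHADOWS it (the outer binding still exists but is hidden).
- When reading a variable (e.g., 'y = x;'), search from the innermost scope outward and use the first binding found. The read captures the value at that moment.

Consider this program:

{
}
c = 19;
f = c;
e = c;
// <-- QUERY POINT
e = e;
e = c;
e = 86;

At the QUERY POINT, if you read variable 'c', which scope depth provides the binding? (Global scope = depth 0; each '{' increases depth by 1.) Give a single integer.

Answer: 0

Derivation:
Step 1: enter scope (depth=1)
Step 2: exit scope (depth=0)
Step 3: declare c=19 at depth 0
Step 4: declare f=(read c)=19 at depth 0
Step 5: declare e=(read c)=19 at depth 0
Visible at query point: c=19 e=19 f=19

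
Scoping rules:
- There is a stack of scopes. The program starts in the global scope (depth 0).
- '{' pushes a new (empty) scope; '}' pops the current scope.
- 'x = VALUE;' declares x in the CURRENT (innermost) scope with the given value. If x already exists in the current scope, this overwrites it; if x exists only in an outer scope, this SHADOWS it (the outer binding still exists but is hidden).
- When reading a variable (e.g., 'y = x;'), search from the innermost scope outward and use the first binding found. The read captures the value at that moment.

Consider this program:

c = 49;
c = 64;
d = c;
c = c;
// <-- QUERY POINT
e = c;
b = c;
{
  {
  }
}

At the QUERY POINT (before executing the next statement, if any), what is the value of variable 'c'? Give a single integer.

Answer: 64

Derivation:
Step 1: declare c=49 at depth 0
Step 2: declare c=64 at depth 0
Step 3: declare d=(read c)=64 at depth 0
Step 4: declare c=(read c)=64 at depth 0
Visible at query point: c=64 d=64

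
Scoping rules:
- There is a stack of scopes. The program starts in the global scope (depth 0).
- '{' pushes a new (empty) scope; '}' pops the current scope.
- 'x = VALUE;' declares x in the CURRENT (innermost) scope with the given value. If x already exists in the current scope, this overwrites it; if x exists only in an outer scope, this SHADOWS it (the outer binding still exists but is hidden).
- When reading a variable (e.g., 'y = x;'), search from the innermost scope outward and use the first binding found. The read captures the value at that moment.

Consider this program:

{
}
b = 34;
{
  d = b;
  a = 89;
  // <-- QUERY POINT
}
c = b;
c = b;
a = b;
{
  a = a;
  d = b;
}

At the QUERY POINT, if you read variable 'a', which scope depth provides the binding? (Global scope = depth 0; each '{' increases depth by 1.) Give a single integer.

Step 1: enter scope (depth=1)
Step 2: exit scope (depth=0)
Step 3: declare b=34 at depth 0
Step 4: enter scope (depth=1)
Step 5: declare d=(read b)=34 at depth 1
Step 6: declare a=89 at depth 1
Visible at query point: a=89 b=34 d=34

Answer: 1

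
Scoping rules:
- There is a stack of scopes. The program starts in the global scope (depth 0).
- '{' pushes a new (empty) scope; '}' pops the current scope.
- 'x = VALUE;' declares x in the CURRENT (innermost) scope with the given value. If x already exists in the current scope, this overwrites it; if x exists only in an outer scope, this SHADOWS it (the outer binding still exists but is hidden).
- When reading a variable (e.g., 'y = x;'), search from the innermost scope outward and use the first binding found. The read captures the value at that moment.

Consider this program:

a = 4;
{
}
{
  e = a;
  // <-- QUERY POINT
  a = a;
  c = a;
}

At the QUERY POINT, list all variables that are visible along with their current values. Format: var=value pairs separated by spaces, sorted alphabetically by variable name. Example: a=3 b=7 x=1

Step 1: declare a=4 at depth 0
Step 2: enter scope (depth=1)
Step 3: exit scope (depth=0)
Step 4: enter scope (depth=1)
Step 5: declare e=(read a)=4 at depth 1
Visible at query point: a=4 e=4

Answer: a=4 e=4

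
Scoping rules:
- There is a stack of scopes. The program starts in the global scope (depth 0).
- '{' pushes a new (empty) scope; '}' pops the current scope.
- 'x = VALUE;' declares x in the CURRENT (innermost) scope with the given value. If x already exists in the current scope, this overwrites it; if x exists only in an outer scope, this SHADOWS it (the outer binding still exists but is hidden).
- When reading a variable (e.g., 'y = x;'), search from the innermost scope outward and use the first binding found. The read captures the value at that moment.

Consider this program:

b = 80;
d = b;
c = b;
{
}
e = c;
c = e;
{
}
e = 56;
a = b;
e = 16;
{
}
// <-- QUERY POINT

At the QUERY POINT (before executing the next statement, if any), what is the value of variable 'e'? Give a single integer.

Step 1: declare b=80 at depth 0
Step 2: declare d=(read b)=80 at depth 0
Step 3: declare c=(read b)=80 at depth 0
Step 4: enter scope (depth=1)
Step 5: exit scope (depth=0)
Step 6: declare e=(read c)=80 at depth 0
Step 7: declare c=(read e)=80 at depth 0
Step 8: enter scope (depth=1)
Step 9: exit scope (depth=0)
Step 10: declare e=56 at depth 0
Step 11: declare a=(read b)=80 at depth 0
Step 12: declare e=16 at depth 0
Step 13: enter scope (depth=1)
Step 14: exit scope (depth=0)
Visible at query point: a=80 b=80 c=80 d=80 e=16

Answer: 16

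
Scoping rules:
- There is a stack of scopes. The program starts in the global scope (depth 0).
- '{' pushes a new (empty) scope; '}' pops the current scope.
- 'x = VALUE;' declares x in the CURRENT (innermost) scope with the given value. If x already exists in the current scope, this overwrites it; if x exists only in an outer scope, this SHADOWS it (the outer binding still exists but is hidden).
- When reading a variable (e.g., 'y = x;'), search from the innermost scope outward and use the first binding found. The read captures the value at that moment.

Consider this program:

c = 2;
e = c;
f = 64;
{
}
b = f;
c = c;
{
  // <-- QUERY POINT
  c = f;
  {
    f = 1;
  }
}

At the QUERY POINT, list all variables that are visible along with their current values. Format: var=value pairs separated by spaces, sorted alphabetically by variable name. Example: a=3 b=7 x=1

Step 1: declare c=2 at depth 0
Step 2: declare e=(read c)=2 at depth 0
Step 3: declare f=64 at depth 0
Step 4: enter scope (depth=1)
Step 5: exit scope (depth=0)
Step 6: declare b=(read f)=64 at depth 0
Step 7: declare c=(read c)=2 at depth 0
Step 8: enter scope (depth=1)
Visible at query point: b=64 c=2 e=2 f=64

Answer: b=64 c=2 e=2 f=64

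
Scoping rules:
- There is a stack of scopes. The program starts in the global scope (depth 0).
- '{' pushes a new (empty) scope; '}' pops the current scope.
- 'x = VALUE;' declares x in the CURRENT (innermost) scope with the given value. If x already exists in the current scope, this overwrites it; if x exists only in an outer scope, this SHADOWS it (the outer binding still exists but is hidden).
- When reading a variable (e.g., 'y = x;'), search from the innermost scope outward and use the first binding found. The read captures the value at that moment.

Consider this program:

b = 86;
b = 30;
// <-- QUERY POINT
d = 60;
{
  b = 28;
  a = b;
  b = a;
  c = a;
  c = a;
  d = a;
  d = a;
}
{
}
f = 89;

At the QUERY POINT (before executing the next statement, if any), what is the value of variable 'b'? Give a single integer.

Answer: 30

Derivation:
Step 1: declare b=86 at depth 0
Step 2: declare b=30 at depth 0
Visible at query point: b=30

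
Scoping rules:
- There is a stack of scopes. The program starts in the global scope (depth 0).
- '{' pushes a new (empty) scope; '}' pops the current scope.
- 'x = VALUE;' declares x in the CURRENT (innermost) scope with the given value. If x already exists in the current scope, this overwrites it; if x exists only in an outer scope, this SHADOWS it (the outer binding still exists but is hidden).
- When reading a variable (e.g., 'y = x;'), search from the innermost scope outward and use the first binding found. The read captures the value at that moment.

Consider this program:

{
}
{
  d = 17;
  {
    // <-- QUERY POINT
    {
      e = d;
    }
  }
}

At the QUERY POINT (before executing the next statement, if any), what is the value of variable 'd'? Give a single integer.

Step 1: enter scope (depth=1)
Step 2: exit scope (depth=0)
Step 3: enter scope (depth=1)
Step 4: declare d=17 at depth 1
Step 5: enter scope (depth=2)
Visible at query point: d=17

Answer: 17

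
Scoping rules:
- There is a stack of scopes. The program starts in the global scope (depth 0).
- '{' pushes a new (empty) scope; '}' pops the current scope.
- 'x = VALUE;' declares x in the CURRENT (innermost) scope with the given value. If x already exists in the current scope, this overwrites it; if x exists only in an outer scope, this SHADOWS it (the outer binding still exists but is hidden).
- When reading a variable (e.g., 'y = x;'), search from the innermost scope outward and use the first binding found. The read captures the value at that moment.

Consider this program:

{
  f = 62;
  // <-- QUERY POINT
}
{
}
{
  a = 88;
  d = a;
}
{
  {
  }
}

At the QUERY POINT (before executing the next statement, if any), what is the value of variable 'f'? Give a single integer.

Answer: 62

Derivation:
Step 1: enter scope (depth=1)
Step 2: declare f=62 at depth 1
Visible at query point: f=62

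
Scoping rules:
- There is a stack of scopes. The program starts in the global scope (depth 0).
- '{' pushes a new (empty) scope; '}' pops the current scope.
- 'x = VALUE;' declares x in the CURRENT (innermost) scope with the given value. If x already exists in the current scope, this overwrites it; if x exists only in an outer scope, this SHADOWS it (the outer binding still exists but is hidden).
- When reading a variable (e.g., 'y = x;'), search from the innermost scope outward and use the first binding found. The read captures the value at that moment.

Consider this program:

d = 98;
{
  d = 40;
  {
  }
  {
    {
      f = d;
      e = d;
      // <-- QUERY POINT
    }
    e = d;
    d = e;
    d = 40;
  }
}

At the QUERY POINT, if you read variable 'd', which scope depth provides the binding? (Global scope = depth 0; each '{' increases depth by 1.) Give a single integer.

Step 1: declare d=98 at depth 0
Step 2: enter scope (depth=1)
Step 3: declare d=40 at depth 1
Step 4: enter scope (depth=2)
Step 5: exit scope (depth=1)
Step 6: enter scope (depth=2)
Step 7: enter scope (depth=3)
Step 8: declare f=(read d)=40 at depth 3
Step 9: declare e=(read d)=40 at depth 3
Visible at query point: d=40 e=40 f=40

Answer: 1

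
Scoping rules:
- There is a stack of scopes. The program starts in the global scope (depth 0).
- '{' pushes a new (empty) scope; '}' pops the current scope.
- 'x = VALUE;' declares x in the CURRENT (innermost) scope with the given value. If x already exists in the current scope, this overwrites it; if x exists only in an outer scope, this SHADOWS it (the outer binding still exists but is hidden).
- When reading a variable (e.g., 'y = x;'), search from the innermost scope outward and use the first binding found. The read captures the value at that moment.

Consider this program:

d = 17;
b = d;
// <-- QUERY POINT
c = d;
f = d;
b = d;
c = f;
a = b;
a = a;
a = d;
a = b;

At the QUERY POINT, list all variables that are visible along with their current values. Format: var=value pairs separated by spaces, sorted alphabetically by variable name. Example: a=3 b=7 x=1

Answer: b=17 d=17

Derivation:
Step 1: declare d=17 at depth 0
Step 2: declare b=(read d)=17 at depth 0
Visible at query point: b=17 d=17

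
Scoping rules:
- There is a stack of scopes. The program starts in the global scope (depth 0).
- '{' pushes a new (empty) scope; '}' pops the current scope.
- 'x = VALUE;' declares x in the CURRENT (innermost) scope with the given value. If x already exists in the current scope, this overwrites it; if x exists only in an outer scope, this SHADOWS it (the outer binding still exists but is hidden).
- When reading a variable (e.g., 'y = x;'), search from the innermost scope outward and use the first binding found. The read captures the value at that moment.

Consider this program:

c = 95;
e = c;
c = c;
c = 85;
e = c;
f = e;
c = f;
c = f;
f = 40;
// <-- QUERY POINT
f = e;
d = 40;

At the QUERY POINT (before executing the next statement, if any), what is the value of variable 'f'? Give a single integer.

Step 1: declare c=95 at depth 0
Step 2: declare e=(read c)=95 at depth 0
Step 3: declare c=(read c)=95 at depth 0
Step 4: declare c=85 at depth 0
Step 5: declare e=(read c)=85 at depth 0
Step 6: declare f=(read e)=85 at depth 0
Step 7: declare c=(read f)=85 at depth 0
Step 8: declare c=(read f)=85 at depth 0
Step 9: declare f=40 at depth 0
Visible at query point: c=85 e=85 f=40

Answer: 40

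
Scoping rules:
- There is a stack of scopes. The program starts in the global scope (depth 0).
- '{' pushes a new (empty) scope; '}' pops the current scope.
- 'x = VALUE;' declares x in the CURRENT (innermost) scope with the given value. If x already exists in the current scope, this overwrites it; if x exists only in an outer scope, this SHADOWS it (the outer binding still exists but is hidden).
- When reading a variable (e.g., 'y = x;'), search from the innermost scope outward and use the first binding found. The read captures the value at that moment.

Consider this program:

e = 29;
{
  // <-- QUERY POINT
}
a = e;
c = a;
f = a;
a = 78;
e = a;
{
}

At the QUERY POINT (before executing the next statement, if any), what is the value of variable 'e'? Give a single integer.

Step 1: declare e=29 at depth 0
Step 2: enter scope (depth=1)
Visible at query point: e=29

Answer: 29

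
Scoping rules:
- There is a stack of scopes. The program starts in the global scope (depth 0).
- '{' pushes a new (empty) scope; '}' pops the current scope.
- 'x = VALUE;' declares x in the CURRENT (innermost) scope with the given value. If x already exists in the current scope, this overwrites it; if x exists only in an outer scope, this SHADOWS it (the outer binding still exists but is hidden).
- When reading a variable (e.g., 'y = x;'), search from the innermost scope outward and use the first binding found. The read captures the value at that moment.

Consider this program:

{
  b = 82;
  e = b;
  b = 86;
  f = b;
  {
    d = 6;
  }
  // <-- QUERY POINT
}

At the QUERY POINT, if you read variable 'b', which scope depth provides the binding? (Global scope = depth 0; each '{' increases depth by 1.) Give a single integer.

Answer: 1

Derivation:
Step 1: enter scope (depth=1)
Step 2: declare b=82 at depth 1
Step 3: declare e=(read b)=82 at depth 1
Step 4: declare b=86 at depth 1
Step 5: declare f=(read b)=86 at depth 1
Step 6: enter scope (depth=2)
Step 7: declare d=6 at depth 2
Step 8: exit scope (depth=1)
Visible at query point: b=86 e=82 f=86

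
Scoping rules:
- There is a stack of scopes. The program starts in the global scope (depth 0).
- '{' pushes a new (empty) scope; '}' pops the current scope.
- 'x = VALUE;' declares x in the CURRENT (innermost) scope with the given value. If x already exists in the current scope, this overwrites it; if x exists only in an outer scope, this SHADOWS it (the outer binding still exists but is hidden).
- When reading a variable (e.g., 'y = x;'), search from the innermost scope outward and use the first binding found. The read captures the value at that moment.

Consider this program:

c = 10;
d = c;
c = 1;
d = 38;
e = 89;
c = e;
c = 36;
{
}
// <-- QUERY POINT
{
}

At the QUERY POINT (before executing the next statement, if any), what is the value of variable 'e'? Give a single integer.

Step 1: declare c=10 at depth 0
Step 2: declare d=(read c)=10 at depth 0
Step 3: declare c=1 at depth 0
Step 4: declare d=38 at depth 0
Step 5: declare e=89 at depth 0
Step 6: declare c=(read e)=89 at depth 0
Step 7: declare c=36 at depth 0
Step 8: enter scope (depth=1)
Step 9: exit scope (depth=0)
Visible at query point: c=36 d=38 e=89

Answer: 89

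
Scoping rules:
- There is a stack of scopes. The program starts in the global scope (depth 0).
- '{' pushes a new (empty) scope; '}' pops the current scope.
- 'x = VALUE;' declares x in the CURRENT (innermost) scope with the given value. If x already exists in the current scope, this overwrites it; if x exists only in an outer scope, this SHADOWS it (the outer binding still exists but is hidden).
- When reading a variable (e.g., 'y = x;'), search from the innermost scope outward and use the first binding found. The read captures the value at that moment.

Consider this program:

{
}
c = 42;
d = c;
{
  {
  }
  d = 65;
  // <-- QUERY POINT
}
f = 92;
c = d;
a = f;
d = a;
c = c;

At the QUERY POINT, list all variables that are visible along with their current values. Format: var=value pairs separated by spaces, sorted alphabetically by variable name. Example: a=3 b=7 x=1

Step 1: enter scope (depth=1)
Step 2: exit scope (depth=0)
Step 3: declare c=42 at depth 0
Step 4: declare d=(read c)=42 at depth 0
Step 5: enter scope (depth=1)
Step 6: enter scope (depth=2)
Step 7: exit scope (depth=1)
Step 8: declare d=65 at depth 1
Visible at query point: c=42 d=65

Answer: c=42 d=65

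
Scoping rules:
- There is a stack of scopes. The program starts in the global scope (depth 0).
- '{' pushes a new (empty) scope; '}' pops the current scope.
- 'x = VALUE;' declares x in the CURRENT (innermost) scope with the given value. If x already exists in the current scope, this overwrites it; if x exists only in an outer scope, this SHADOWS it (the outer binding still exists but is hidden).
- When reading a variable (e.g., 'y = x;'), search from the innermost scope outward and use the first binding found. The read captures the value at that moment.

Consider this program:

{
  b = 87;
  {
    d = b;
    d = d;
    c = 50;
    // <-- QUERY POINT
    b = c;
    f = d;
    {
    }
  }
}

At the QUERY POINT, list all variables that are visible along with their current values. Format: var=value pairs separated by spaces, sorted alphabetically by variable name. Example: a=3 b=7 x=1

Answer: b=87 c=50 d=87

Derivation:
Step 1: enter scope (depth=1)
Step 2: declare b=87 at depth 1
Step 3: enter scope (depth=2)
Step 4: declare d=(read b)=87 at depth 2
Step 5: declare d=(read d)=87 at depth 2
Step 6: declare c=50 at depth 2
Visible at query point: b=87 c=50 d=87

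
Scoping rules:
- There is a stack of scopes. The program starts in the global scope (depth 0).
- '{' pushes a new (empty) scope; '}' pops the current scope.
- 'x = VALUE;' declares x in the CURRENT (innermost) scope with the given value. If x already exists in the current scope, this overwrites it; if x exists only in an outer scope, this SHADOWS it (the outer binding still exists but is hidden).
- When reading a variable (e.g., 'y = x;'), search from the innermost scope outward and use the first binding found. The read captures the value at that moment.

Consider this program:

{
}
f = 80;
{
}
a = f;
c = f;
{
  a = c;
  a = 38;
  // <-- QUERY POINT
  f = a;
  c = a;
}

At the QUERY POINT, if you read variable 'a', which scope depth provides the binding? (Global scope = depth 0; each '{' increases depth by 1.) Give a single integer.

Answer: 1

Derivation:
Step 1: enter scope (depth=1)
Step 2: exit scope (depth=0)
Step 3: declare f=80 at depth 0
Step 4: enter scope (depth=1)
Step 5: exit scope (depth=0)
Step 6: declare a=(read f)=80 at depth 0
Step 7: declare c=(read f)=80 at depth 0
Step 8: enter scope (depth=1)
Step 9: declare a=(read c)=80 at depth 1
Step 10: declare a=38 at depth 1
Visible at query point: a=38 c=80 f=80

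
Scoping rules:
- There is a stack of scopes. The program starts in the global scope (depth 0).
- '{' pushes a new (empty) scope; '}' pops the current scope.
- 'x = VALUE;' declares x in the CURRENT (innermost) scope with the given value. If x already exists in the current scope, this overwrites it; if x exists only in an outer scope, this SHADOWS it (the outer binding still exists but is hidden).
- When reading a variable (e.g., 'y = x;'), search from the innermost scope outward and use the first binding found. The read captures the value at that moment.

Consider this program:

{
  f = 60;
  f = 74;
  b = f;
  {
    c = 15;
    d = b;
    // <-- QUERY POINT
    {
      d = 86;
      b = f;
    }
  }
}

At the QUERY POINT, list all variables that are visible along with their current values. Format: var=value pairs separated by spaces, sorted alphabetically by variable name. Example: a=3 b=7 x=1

Answer: b=74 c=15 d=74 f=74

Derivation:
Step 1: enter scope (depth=1)
Step 2: declare f=60 at depth 1
Step 3: declare f=74 at depth 1
Step 4: declare b=(read f)=74 at depth 1
Step 5: enter scope (depth=2)
Step 6: declare c=15 at depth 2
Step 7: declare d=(read b)=74 at depth 2
Visible at query point: b=74 c=15 d=74 f=74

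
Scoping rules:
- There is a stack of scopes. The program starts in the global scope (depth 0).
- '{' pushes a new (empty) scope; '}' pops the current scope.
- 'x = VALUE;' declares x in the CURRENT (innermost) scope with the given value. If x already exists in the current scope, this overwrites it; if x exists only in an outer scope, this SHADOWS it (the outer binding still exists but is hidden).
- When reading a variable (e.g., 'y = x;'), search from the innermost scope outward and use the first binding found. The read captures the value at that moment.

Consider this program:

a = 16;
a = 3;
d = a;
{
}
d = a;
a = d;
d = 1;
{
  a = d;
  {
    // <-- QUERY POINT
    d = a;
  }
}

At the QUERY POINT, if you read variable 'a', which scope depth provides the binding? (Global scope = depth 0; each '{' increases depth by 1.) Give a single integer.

Answer: 1

Derivation:
Step 1: declare a=16 at depth 0
Step 2: declare a=3 at depth 0
Step 3: declare d=(read a)=3 at depth 0
Step 4: enter scope (depth=1)
Step 5: exit scope (depth=0)
Step 6: declare d=(read a)=3 at depth 0
Step 7: declare a=(read d)=3 at depth 0
Step 8: declare d=1 at depth 0
Step 9: enter scope (depth=1)
Step 10: declare a=(read d)=1 at depth 1
Step 11: enter scope (depth=2)
Visible at query point: a=1 d=1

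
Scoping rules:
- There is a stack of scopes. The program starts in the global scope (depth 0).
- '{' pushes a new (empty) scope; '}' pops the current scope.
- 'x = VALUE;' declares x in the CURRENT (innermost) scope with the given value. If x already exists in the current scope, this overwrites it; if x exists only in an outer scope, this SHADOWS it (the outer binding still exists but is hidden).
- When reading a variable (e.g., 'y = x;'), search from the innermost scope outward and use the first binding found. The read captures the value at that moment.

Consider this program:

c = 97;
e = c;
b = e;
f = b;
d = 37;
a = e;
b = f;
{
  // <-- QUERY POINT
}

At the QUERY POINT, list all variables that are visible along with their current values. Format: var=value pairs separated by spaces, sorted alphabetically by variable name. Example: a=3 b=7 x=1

Step 1: declare c=97 at depth 0
Step 2: declare e=(read c)=97 at depth 0
Step 3: declare b=(read e)=97 at depth 0
Step 4: declare f=(read b)=97 at depth 0
Step 5: declare d=37 at depth 0
Step 6: declare a=(read e)=97 at depth 0
Step 7: declare b=(read f)=97 at depth 0
Step 8: enter scope (depth=1)
Visible at query point: a=97 b=97 c=97 d=37 e=97 f=97

Answer: a=97 b=97 c=97 d=37 e=97 f=97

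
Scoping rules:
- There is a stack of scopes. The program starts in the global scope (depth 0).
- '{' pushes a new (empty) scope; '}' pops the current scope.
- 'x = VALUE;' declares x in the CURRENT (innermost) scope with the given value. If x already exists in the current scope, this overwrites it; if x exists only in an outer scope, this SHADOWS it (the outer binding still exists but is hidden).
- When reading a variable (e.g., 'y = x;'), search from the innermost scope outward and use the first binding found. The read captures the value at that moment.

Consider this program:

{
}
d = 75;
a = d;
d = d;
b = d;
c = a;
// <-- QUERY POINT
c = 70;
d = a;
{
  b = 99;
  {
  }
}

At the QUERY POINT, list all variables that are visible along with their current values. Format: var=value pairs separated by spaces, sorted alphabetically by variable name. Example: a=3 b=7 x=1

Step 1: enter scope (depth=1)
Step 2: exit scope (depth=0)
Step 3: declare d=75 at depth 0
Step 4: declare a=(read d)=75 at depth 0
Step 5: declare d=(read d)=75 at depth 0
Step 6: declare b=(read d)=75 at depth 0
Step 7: declare c=(read a)=75 at depth 0
Visible at query point: a=75 b=75 c=75 d=75

Answer: a=75 b=75 c=75 d=75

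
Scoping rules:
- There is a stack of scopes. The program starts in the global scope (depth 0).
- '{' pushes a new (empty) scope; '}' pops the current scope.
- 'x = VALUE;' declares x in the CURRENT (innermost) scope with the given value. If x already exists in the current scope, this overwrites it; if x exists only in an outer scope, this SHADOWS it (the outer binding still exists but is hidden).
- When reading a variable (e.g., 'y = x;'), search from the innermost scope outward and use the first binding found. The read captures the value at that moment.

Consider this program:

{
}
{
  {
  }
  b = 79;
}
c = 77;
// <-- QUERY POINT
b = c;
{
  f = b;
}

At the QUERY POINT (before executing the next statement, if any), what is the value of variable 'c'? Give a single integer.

Answer: 77

Derivation:
Step 1: enter scope (depth=1)
Step 2: exit scope (depth=0)
Step 3: enter scope (depth=1)
Step 4: enter scope (depth=2)
Step 5: exit scope (depth=1)
Step 6: declare b=79 at depth 1
Step 7: exit scope (depth=0)
Step 8: declare c=77 at depth 0
Visible at query point: c=77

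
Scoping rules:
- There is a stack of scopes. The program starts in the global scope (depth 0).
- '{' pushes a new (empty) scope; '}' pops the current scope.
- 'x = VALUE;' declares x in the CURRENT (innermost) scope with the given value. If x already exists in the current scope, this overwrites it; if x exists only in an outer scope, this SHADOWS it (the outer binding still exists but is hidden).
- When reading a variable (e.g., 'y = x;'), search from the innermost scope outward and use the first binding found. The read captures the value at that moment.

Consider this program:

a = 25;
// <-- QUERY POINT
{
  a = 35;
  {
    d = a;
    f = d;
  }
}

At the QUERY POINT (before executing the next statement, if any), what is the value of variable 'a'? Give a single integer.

Answer: 25

Derivation:
Step 1: declare a=25 at depth 0
Visible at query point: a=25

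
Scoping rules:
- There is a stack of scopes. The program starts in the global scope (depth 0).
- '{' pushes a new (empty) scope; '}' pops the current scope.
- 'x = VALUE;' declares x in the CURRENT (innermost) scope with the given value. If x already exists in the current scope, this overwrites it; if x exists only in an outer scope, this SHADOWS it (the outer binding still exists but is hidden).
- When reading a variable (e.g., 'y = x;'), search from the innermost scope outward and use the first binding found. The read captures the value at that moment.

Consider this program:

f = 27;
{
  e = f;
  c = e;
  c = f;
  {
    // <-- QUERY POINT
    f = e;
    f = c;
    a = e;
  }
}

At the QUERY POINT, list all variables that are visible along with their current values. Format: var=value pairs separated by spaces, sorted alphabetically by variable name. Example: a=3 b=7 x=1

Answer: c=27 e=27 f=27

Derivation:
Step 1: declare f=27 at depth 0
Step 2: enter scope (depth=1)
Step 3: declare e=(read f)=27 at depth 1
Step 4: declare c=(read e)=27 at depth 1
Step 5: declare c=(read f)=27 at depth 1
Step 6: enter scope (depth=2)
Visible at query point: c=27 e=27 f=27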